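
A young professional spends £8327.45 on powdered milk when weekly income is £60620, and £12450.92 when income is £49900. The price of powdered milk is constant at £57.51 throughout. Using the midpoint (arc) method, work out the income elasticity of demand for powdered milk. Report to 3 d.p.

With a constant price, Q₁ = 8327.45/57.51 = 144.800 and Q₂ = 12450.92/57.51 = 216.500 (equivalently, work directly with expenditure since P cancels).
Midpoint %ΔQ = (12450.92 − 8327.45)/10389.19 = 0.39690; midpoint %ΔI = (49900 − 60620)/55260 = -0.19399.
η = 0.39690 / -0.19399 = -2.046.

-2.046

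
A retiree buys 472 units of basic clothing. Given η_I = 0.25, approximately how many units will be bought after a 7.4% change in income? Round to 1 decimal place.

480.7

%ΔQ ≈ η × %ΔI = 0.25 × 7.4% = 1.85%.
New Q ≈ 472 × (1 + 0.0185) = 480.7.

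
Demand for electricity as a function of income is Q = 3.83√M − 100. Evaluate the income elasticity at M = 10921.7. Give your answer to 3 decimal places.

At M = 10921.7: Q = 300.262.
dQ/dM = 3.83/(2√M) = 0.0183241 at this income.
η = (dQ/dM)·(M/Q) = 0.0183241 × (10921.7/300.262) = 0.667.

0.667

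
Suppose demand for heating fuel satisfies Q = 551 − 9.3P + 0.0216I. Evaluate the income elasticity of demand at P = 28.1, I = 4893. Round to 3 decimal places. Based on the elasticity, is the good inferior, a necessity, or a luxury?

At P = 28.1, I = 4893: Q = 395.359.
Holding P constant, ∂Q/∂I = 0.0216.
η_I = (∂Q/∂I)·(I/Q) = 0.0216 × (4893/395.359) = 0.267.
Since 0 < η < 1, this is a necessity.

0.267 (necessity)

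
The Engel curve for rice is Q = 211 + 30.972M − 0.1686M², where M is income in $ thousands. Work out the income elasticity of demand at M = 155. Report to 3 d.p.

-3.434

At M = 155: Q = 961.0450.
dQ/dM = 30.972 − 0.3372M = -21.29400.
η = (dQ/dM)·(M/Q) = -21.29400 × (155/961.0450) = -3.434.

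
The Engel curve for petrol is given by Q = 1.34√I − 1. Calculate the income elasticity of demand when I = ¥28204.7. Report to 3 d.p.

At I = 28204.7: Q = 224.043.
dQ/dI = 1.34/(2√I) = 0.00398946 at this income.
η = (dQ/dI)·(I/Q) = 0.00398946 × (28204.7/224.043) = 0.502.

0.502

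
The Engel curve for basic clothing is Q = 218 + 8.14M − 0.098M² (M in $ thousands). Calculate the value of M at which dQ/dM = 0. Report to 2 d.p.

dQ/dM = 8.14 − 0.196M.
The good is inferior where dQ/dM < 0. Setting dQ/dM = 0 gives M = 8.14 / 0.196 = 41.53.

41.53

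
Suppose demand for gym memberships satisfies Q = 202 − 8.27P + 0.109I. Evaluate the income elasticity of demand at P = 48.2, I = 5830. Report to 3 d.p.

At P = 48.2, I = 5830: Q = 438.856.
Holding P constant, ∂Q/∂I = 0.109.
η_I = (∂Q/∂I)·(I/Q) = 0.109 × (5830/438.856) = 1.448.

1.448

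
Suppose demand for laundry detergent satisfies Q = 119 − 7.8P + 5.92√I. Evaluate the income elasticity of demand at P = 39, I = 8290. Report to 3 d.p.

0.762

At P = 39, I = 8290: Q = 353.813.
Holding P constant, ∂Q/∂I = 5.92/(2√I) = 0.0325098.
η_I = (∂Q/∂I)·(I/Q) = 0.0325098 × (8290/353.813) = 0.762.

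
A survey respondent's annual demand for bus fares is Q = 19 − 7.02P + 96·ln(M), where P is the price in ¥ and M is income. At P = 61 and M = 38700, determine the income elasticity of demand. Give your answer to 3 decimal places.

At P = 61, M = 38700: Q = 604.885.
Holding P constant, ∂Q/∂M = 96/M = 0.00248062.
η_M = (∂Q/∂M)·(M/Q) = 0.00248062 × (38700/604.885) = 0.159.

0.159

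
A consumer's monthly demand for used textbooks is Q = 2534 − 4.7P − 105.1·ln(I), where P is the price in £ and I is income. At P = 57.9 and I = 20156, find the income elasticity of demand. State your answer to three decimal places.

At P = 57.9, I = 20156: Q = 1220.197.
Holding P constant, ∂Q/∂I = -105.1/I = -0.00521433.
η_I = (∂Q/∂I)·(I/Q) = -0.00521433 × (20156/1220.197) = -0.086.

-0.086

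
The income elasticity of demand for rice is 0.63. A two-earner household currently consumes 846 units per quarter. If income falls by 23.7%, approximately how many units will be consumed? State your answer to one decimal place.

%ΔQ ≈ η × %ΔI = 0.63 × (-23.7%) = -14.931%.
New Q ≈ 846 × (1 − 0.14931) = 719.7.

719.7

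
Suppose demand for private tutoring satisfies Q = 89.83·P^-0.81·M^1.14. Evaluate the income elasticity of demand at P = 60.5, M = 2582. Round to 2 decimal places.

For a multiplicative demand Q = A·P^α·M^β, the income elasticity is β everywhere.
Here β = 1.14, so η = 1.14.

1.14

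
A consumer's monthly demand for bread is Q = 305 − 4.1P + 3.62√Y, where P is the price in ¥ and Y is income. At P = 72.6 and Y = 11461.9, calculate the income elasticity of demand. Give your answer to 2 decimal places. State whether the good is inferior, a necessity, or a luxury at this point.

0.49 (necessity)

At P = 72.6, Y = 11461.9: Q = 394.898.
Holding P constant, ∂Q/∂Y = 3.62/(2√Y) = 0.0169064.
η_Y = (∂Q/∂Y)·(Y/Q) = 0.0169064 × (11461.9/394.898) = 0.49.
Since 0 < η < 1, this is a necessity.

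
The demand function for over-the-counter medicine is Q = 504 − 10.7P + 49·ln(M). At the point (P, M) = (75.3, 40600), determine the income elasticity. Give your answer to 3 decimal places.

At P = 75.3, M = 40600: Q = 218.255.
Holding P constant, ∂Q/∂M = 49/M = 0.0012069.
η_M = (∂Q/∂M)·(M/Q) = 0.0012069 × (40600/218.255) = 0.225.

0.225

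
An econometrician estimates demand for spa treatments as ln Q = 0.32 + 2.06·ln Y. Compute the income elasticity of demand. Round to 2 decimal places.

2.06

In a log-linear demand, the coefficient on ln Y is the income elasticity.
So η = 2.06.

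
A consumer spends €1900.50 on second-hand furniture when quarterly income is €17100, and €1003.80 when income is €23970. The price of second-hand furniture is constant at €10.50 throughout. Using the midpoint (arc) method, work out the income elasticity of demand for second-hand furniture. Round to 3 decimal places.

-1.846

With a constant price, Q₁ = 1900.50/10.50 = 181.000 and Q₂ = 1003.80/10.50 = 95.600 (equivalently, work directly with expenditure since P cancels).
Midpoint %ΔQ = (1003.80 − 1900.50)/1452.15 = -0.61750; midpoint %ΔI = (23970 − 17100)/20535 = 0.33455.
η = -0.61750 / 0.33455 = -1.846.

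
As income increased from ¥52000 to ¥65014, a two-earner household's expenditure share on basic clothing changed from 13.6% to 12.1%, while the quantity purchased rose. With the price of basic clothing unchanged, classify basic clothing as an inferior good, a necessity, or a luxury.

Quantity rises but the budget share falls as income rises, so 0 < η < 1.

necessity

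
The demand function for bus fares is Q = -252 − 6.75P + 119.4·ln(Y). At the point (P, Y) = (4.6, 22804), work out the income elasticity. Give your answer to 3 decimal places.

0.130

At P = 4.6, Y = 22804: Q = 915.092.
Holding P constant, ∂Q/∂Y = 119.4/Y = 0.00523592.
η_Y = (∂Q/∂Y)·(Y/Q) = 0.00523592 × (22804/915.092) = 0.130.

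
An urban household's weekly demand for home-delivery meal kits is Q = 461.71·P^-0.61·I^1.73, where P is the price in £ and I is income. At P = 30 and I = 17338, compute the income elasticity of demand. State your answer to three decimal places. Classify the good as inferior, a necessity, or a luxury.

For a multiplicative demand Q = A·P^α·I^β, the income elasticity is β everywhere.
Here β = 1.73, so η = 1.730.
Since η > 1, this is a luxury.

1.730 (luxury)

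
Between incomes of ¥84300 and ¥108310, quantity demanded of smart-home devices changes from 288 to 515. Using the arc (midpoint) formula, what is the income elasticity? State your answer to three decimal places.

ΔQ = 515 − 288 = 227; midpoint Q̄ = (288 + 515)/2 = 401.5.
ΔI = 108310 − 84300 = 24010; midpoint Ī = (84300 + 108310)/2 = 96305.
η = (ΔQ/Q̄) ÷ (ΔI/Ī) = (227/401.5) ÷ (24010/96305) = 2.268.

2.268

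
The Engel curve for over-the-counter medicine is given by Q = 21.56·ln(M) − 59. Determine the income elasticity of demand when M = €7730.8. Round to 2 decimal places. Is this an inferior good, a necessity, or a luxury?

At M = 7730.8: Q = 134.026.
dQ/dM = 21.56/M = 0.00278884 at this income.
η = (dQ/dM)·(M/Q) = 0.00278884 × (7730.8/134.026) = 0.16.
Since 0 < η < 1, the good is a necessity.

0.16 (necessity)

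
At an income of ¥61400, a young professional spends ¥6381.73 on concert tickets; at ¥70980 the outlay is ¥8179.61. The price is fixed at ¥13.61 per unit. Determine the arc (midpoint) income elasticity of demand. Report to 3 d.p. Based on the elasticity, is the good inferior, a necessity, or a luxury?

1.706 (luxury)

With a constant price, Q₁ = 6381.73/13.61 = 468.900 and Q₂ = 8179.61/13.61 = 601.000 (equivalently, work directly with expenditure since P cancels).
Midpoint %ΔQ = (8179.61 − 6381.73)/7280.67 = 0.24694; midpoint %ΔI = (70980 − 61400)/66190 = 0.14473.
η = 0.24694 / 0.14473 = 1.706.
η > 1 ⇒ luxury.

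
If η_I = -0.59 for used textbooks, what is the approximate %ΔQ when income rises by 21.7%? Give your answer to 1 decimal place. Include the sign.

%ΔQ ≈ η × %ΔI = -0.59 × 21.7% = -12.8%.

-12.8%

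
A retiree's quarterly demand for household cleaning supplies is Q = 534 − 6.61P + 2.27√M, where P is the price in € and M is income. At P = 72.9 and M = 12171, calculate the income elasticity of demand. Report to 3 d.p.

0.414

At P = 72.9, M = 12171: Q = 302.563.
Holding P constant, ∂Q/∂M = 2.27/(2√M) = 0.010288.
η_M = (∂Q/∂M)·(M/Q) = 0.010288 × (12171/302.563) = 0.414.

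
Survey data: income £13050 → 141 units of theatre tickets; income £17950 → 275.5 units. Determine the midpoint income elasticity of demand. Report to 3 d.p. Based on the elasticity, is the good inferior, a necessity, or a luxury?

ΔQ = 275.5 − 141 = 134.5; midpoint Q̄ = (141 + 275.5)/2 = 208.25.
ΔI = 17950 − 13050 = 4900; midpoint Ī = (13050 + 17950)/2 = 15500.
η = (ΔQ/Q̄) ÷ (ΔI/Ī) = (134.5/208.25) ÷ (4900/15500) = 2.043.
η > 1 ⇒ luxury.

2.043 (luxury)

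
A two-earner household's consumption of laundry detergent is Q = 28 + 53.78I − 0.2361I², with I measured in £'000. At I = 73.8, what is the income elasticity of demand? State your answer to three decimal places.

At I = 73.8: Q = 2711.0595.
dQ/dI = 53.78 − 0.4722I = 18.93164.
η = (dQ/dI)·(I/Q) = 18.93164 × (73.8/2711.0595) = 0.515.

0.515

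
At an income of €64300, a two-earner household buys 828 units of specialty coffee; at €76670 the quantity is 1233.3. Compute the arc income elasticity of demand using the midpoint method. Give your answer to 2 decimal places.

2.24

ΔQ = 1233.3 − 828 = 405.3; midpoint Q̄ = (828 + 1233.3)/2 = 1030.65.
ΔI = 76670 − 64300 = 12370; midpoint Ī = (64300 + 76670)/2 = 70485.
η = (ΔQ/Q̄) ÷ (ΔI/Ī) = (405.3/1030.65) ÷ (12370/70485) = 2.24.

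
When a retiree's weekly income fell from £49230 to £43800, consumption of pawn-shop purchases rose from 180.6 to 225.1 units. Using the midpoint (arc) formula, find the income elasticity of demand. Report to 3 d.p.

ΔQ = 225.1 − 180.6 = 44.5; midpoint Q̄ = (180.6 + 225.1)/2 = 202.85.
ΔI = 43800 − 49230 = -5430; midpoint Ī = (49230 + 43800)/2 = 46515.
η = (ΔQ/Q̄) ÷ (ΔI/Ī) = (44.5/202.85) ÷ (-5430/46515) = -1.879.

-1.879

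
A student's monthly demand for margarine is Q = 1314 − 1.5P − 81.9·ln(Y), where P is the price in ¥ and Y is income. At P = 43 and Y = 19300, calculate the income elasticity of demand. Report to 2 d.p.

-0.19

At P = 43, Y = 19300: Q = 441.322.
Holding P constant, ∂Q/∂Y = -81.9/Y = -0.00424352.
η_Y = (∂Q/∂Y)·(Y/Q) = -0.00424352 × (19300/441.322) = -0.19.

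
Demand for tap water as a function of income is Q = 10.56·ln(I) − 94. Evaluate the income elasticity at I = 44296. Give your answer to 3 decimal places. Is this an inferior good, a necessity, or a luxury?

At I = 44296: Q = 18.978.
dQ/dI = 10.56/I = 0.000238396 at this income.
η = (dQ/dI)·(I/Q) = 0.000238396 × (44296/18.978) = 0.556.
Since 0 < η < 1, the good is a necessity.

0.556 (necessity)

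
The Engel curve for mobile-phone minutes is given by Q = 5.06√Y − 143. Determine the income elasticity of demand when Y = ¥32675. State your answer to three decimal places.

At Y = 32675: Q = 771.657.
dQ/dY = 5.06/(2√Y) = 0.0139963 at this income.
η = (dQ/dY)·(Y/Q) = 0.0139963 × (32675/771.657) = 0.593.

0.593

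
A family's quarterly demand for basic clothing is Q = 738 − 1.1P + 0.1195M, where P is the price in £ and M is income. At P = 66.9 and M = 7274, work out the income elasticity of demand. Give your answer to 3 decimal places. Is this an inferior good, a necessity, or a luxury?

At P = 66.9, M = 7274: Q = 1533.653.
Holding P constant, ∂Q/∂M = 0.1195.
η_M = (∂Q/∂M)·(M/Q) = 0.1195 × (7274/1533.653) = 0.567.
Since 0 < η < 1, this is a necessity.

0.567 (necessity)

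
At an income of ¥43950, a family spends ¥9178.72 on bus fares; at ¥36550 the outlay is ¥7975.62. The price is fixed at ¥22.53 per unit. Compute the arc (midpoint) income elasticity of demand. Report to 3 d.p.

With a constant price, Q₁ = 9178.72/22.53 = 407.400 and Q₂ = 7975.62/22.53 = 354.000 (equivalently, work directly with expenditure since P cancels).
Midpoint %ΔQ = (7975.62 − 9178.72)/8577.17 = -0.14027; midpoint %ΔI = (36550 − 43950)/40250 = -0.18385.
η = -0.14027 / -0.18385 = 0.763.

0.763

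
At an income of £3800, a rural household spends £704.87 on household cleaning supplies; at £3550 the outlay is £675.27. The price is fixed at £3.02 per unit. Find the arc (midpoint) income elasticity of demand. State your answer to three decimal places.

0.631

With a constant price, Q₁ = 704.87/3.02 = 233.401 and Q₂ = 675.27/3.02 = 223.599 (equivalently, work directly with expenditure since P cancels).
Midpoint %ΔQ = (675.27 − 704.87)/690.07 = -0.04289; midpoint %ΔI = (3550 − 3800)/3675 = -0.06803.
η = -0.04289 / -0.06803 = 0.631.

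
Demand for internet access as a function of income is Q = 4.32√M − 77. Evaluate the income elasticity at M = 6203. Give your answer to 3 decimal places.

0.646

At M = 6203: Q = 263.239.
dQ/dM = 4.32/(2√M) = 0.0274254 at this income.
η = (dQ/dM)·(M/Q) = 0.0274254 × (6203/263.239) = 0.646.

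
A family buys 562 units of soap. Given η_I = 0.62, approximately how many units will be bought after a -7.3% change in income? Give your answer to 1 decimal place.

536.6

%ΔQ ≈ η × %ΔI = 0.62 × (-7.3%) = -4.526%.
New Q ≈ 562 × (1 − 0.04526) = 536.6.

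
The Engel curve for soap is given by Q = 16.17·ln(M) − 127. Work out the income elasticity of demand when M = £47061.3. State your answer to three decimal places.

0.344

At M = 47061.3: Q = 46.976.
dQ/dM = 16.17/M = 0.000343594 at this income.
η = (dQ/dM)·(M/Q) = 0.000343594 × (47061.3/46.976) = 0.344.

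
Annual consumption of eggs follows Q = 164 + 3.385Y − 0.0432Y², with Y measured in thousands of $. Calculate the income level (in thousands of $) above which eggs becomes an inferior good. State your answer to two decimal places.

dQ/dY = 3.385 − 0.0864Y.
The good is inferior where dQ/dY < 0. Setting dQ/dY = 0 gives Y = 3.385 / 0.0864 = 39.18.

39.18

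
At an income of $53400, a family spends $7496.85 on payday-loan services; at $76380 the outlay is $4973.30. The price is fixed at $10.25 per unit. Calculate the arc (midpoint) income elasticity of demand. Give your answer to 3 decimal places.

-1.143

With a constant price, Q₁ = 7496.85/10.25 = 731.400 and Q₂ = 4973.30/10.25 = 485.200 (equivalently, work directly with expenditure since P cancels).
Midpoint %ΔQ = (4973.30 − 7496.85)/6235.08 = -0.40473; midpoint %ΔI = (76380 − 53400)/64890 = 0.35414.
η = -0.40473 / 0.35414 = -1.143.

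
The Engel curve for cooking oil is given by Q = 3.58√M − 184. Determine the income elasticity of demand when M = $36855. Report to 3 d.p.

At M = 36855: Q = 503.276.
dQ/dM = 3.58/(2√M) = 0.00932405 at this income.
η = (dQ/dM)·(M/Q) = 0.00932405 × (36855/503.276) = 0.683.

0.683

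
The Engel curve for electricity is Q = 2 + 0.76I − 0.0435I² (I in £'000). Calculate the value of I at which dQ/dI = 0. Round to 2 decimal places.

dQ/dI = 0.76 − 0.087I.
The good is inferior where dQ/dI < 0. Setting dQ/dI = 0 gives I = 0.76 / 0.087 = 8.74.

8.74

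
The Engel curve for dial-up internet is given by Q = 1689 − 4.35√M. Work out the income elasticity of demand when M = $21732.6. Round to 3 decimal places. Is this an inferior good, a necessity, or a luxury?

-0.306 (inferior good)

At M = 21732.6: Q = 1047.724.
dQ/dM = -4.35/(2√M) = -0.0147538 at this income.
η = (dQ/dM)·(M/Q) = -0.0147538 × (21732.6/1047.724) = -0.306.
Since η < 0, the good is an inferior good.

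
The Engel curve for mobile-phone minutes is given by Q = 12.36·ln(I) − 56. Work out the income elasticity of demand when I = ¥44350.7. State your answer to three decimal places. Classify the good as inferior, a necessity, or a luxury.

0.162 (necessity)

At I = 44350.7: Q = 76.251.
dQ/dI = 12.36/I = 0.000278688 at this income.
η = (dQ/dI)·(I/Q) = 0.000278688 × (44350.7/76.251) = 0.162.
Since 0 < η < 1, the good is a necessity.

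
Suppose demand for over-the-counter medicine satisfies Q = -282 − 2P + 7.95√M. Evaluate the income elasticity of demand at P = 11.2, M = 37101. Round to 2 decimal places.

0.62

At P = 11.2, M = 37101: Q = 1226.899.
Holding P constant, ∂Q/∂M = 7.95/(2√M) = 0.0206369.
η_M = (∂Q/∂M)·(M/Q) = 0.0206369 × (37101/1226.899) = 0.62.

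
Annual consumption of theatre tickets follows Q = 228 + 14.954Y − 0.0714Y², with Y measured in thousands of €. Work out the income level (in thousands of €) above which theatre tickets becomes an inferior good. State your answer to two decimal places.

dQ/dY = 14.954 − 0.1428Y.
The good is inferior where dQ/dY < 0. Setting dQ/dY = 0 gives Y = 14.954 / 0.1428 = 104.72.

104.72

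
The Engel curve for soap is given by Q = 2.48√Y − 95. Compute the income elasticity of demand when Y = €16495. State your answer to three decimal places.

At Y = 16495: Q = 223.513.
dQ/dY = 2.48/(2√Y) = 0.00965485 at this income.
η = (dQ/dY)·(Y/Q) = 0.00965485 × (16495/223.513) = 0.713.

0.713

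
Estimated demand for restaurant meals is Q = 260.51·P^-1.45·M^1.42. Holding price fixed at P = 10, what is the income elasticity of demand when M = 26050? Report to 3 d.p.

1.420

For a multiplicative demand Q = A·P^α·M^β, the income elasticity is β everywhere.
Here β = 1.42, so η = 1.420.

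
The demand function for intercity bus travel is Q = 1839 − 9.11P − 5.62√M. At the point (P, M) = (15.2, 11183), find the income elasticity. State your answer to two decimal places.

At P = 15.2, M = 11183: Q = 1106.215.
Holding P constant, ∂Q/∂M = -5.62/(2√M) = -0.0265722.
η_M = (∂Q/∂M)·(M/Q) = -0.0265722 × (11183/1106.215) = -0.27.

-0.27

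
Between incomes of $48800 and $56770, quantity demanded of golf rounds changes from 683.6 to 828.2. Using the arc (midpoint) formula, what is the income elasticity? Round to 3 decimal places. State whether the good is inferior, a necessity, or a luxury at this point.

1.267 (luxury)

ΔQ = 828.2 − 683.6 = 144.6; midpoint Q̄ = (683.6 + 828.2)/2 = 755.9.
ΔI = 56770 − 48800 = 7970; midpoint Ī = (48800 + 56770)/2 = 52785.
η = (ΔQ/Q̄) ÷ (ΔI/Ī) = (144.6/755.9) ÷ (7970/52785) = 1.267.
η > 1 ⇒ luxury.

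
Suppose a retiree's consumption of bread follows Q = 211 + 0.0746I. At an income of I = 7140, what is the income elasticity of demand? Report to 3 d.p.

At I = 7140: Q = 743.644.
dQ/dI = 0.0746.
η = (dQ/dI)·(I/Q) = 0.0746 × (7140/743.644) = 0.716.

0.716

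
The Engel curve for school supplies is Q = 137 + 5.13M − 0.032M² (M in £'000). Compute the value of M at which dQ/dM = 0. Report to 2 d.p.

dQ/dM = 5.13 − 0.064M.
The good is inferior where dQ/dM < 0. Setting dQ/dM = 0 gives M = 5.13 / 0.064 = 80.16.

80.16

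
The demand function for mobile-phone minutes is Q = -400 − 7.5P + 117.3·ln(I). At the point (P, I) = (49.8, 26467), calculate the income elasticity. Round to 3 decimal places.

At P = 49.8, I = 26467: Q = 421.043.
Holding P constant, ∂Q/∂I = 117.3/I = 0.00443193.
η_I = (∂Q/∂I)·(I/Q) = 0.00443193 × (26467/421.043) = 0.279.

0.279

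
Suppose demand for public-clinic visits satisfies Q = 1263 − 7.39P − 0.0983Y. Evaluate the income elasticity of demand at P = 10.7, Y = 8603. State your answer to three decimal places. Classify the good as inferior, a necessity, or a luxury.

-2.500 (inferior good)

At P = 10.7, Y = 8603: Q = 338.252.
Holding P constant, ∂Q/∂Y = −0.0983.
η_Y = (∂Q/∂Y)·(Y/Q) = -0.0983 × (8603/338.252) = -2.500.
Since η < 0, this is an inferior good.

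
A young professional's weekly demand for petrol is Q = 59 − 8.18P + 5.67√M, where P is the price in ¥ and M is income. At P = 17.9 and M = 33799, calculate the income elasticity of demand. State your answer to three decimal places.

0.546

At P = 17.9, M = 33799: Q = 954.979.
Holding P constant, ∂Q/∂M = 5.67/(2√M) = 0.0154206.
η_M = (∂Q/∂M)·(M/Q) = 0.0154206 × (33799/954.979) = 0.546.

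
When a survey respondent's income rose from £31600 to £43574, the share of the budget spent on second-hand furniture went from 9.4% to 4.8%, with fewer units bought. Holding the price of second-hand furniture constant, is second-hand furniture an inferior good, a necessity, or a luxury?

inferior good

Quantity demanded falls as income rises, so η < 0.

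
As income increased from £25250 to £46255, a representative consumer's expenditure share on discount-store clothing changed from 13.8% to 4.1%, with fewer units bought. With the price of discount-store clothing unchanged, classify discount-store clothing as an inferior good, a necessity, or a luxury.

inferior good

Quantity demanded falls as income rises, so η < 0.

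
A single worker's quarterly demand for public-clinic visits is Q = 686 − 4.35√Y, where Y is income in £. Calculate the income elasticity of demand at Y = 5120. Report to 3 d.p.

At Y = 5120: Q = 374.739.
dQ/dY = -4.35/(2√Y) = -0.0303965 at this income.
η = (dQ/dY)·(Y/Q) = -0.0303965 × (5120/374.739) = -0.415.

-0.415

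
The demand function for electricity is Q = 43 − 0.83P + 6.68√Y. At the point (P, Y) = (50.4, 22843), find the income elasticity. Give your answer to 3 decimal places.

At P = 50.4, Y = 22843: Q = 1010.777.
Holding P constant, ∂Q/∂Y = 6.68/(2√Y) = 0.0220989.
η_Y = (∂Q/∂Y)·(Y/Q) = 0.0220989 × (22843/1010.777) = 0.499.

0.499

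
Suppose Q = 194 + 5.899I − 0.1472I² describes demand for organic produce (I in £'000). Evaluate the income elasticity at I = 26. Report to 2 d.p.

At I = 26: Q = 247.8668.
dQ/dI = 5.899 − 0.2944I = -1.75540.
η = (dQ/dI)·(I/Q) = -1.75540 × (26/247.8668) = -0.18.

-0.18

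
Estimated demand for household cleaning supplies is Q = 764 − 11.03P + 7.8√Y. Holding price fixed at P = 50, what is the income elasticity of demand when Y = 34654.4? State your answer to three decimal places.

At P = 50, Y = 34654.4: Q = 1664.524.
Holding P constant, ∂Q/∂Y = 7.8/(2√Y) = 0.0209501.
η_Y = (∂Q/∂Y)·(Y/Q) = 0.0209501 × (34654.4/1664.524) = 0.436.

0.436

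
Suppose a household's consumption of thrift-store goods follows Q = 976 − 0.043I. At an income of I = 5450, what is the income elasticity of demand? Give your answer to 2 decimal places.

-0.32

At I = 5450: Q = 741.650.
dQ/dI = −0.043.
η = (dQ/dI)·(I/Q) = -0.043 × (5450/741.650) = -0.32.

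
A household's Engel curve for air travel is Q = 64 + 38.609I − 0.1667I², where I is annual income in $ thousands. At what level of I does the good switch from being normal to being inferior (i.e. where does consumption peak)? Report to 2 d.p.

dQ/dI = 38.609 − 0.3334I.
The good is inferior where dQ/dI < 0. Setting dQ/dI = 0 gives I = 38.609 / 0.3334 = 115.80.

115.80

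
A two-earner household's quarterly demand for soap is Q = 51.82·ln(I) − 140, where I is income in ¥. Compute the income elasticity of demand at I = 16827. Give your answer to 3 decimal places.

0.142

At I = 16827: Q = 364.247.
dQ/dI = 51.82/I = 0.00307957 at this income.
η = (dQ/dI)·(I/Q) = 0.00307957 × (16827/364.247) = 0.142.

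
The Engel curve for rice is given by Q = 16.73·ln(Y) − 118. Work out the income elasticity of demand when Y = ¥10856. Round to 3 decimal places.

0.447

At Y = 10856: Q = 37.463.
dQ/dY = 16.73/Y = 0.00154108 at this income.
η = (dQ/dY)·(Y/Q) = 0.00154108 × (10856/37.463) = 0.447.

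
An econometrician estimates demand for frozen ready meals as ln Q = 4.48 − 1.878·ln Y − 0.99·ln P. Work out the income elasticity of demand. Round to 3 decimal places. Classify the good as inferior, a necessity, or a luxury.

In a log-linear demand, the coefficient on ln Y is the income elasticity.
So η = -1.878.
η < 0 ⇒ inferior good.

-1.878 (inferior good)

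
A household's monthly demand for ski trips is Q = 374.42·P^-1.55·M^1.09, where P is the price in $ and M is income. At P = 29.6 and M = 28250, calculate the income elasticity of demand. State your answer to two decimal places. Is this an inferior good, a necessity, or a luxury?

For a multiplicative demand Q = A·P^α·M^β, the income elasticity is β everywhere.
Here β = 1.09, so η = 1.09.
Since η > 1, this is a luxury.

1.09 (luxury)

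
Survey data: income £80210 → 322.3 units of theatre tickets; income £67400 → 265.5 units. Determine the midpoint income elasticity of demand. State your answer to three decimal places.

ΔQ = 265.5 − 322.3 = -56.8; midpoint Q̄ = (322.3 + 265.5)/2 = 293.9.
ΔI = 67400 − 80210 = -12810; midpoint Ī = (80210 + 67400)/2 = 73805.
η = (ΔQ/Q̄) ÷ (ΔI/Ī) = (-56.8/293.9) ÷ (-12810/73805) = 1.113.

1.113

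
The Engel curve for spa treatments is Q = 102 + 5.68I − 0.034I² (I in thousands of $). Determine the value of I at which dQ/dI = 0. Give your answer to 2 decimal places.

83.53

dQ/dI = 5.68 − 0.068I.
The good is inferior where dQ/dI < 0. Setting dQ/dI = 0 gives I = 5.68 / 0.068 = 83.53.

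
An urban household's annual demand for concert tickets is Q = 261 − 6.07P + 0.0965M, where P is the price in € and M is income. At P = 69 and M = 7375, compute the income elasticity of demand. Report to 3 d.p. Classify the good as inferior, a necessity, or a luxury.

At P = 69, M = 7375: Q = 553.858.
Holding P constant, ∂Q/∂M = 0.0965.
η_M = (∂Q/∂M)·(M/Q) = 0.0965 × (7375/553.858) = 1.285.
Since η > 1, this is a luxury.

1.285 (luxury)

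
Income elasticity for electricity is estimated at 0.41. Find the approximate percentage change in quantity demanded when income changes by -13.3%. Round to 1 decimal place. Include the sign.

-5.5%

%ΔQ ≈ η × %ΔI = 0.41 × (-13.3%) = -5.5%.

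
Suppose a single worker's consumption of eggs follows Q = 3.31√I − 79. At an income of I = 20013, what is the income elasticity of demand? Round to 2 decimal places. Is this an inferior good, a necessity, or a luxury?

0.60 (necessity)

At I = 20013: Q = 389.257.
dQ/dI = 3.31/(2√I) = 0.0116988 at this income.
η = (dQ/dI)·(I/Q) = 0.0116988 × (20013/389.257) = 0.60.
Since 0 < η < 1, the good is a necessity.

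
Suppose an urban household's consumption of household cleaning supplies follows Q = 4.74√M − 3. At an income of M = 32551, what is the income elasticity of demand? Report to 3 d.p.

0.502

At M = 32551: Q = 852.186.
dQ/dM = 4.74/(2√M) = 0.0131361 at this income.
η = (dQ/dM)·(M/Q) = 0.0131361 × (32551/852.186) = 0.502.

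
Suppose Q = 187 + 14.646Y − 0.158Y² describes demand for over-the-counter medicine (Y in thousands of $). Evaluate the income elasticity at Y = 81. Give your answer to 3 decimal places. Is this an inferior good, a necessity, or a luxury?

At Y = 81: Q = 336.6880.
dQ/dY = 14.646 − 0.316Y = -10.95000.
η = (dQ/dY)·(Y/Q) = -10.95000 × (81/336.6880) = -2.634.
η < 0 ⇒ inferior good.

-2.634 (inferior good)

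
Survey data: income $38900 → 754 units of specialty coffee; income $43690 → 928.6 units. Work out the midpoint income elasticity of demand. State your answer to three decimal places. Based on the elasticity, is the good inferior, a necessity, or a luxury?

1.789 (luxury)

ΔQ = 928.6 − 754 = 174.6; midpoint Q̄ = (754 + 928.6)/2 = 841.3.
ΔI = 43690 − 38900 = 4790; midpoint Ī = (38900 + 43690)/2 = 41295.
η = (ΔQ/Q̄) ÷ (ΔI/Ī) = (174.6/841.3) ÷ (4790/41295) = 1.789.
η > 1 ⇒ luxury.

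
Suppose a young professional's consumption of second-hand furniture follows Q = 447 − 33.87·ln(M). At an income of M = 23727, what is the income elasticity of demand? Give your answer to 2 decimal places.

-0.32

At M = 23727: Q = 105.781.
dQ/dM = -33.87/M = -0.00142749 at this income.
η = (dQ/dM)·(M/Q) = -0.00142749 × (23727/105.781) = -0.32.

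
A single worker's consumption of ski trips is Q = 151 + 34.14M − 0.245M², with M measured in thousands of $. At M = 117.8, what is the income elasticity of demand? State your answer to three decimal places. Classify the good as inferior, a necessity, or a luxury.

-3.594 (inferior good)

At M = 117.8: Q = 772.8662.
dQ/dM = 34.14 − 0.49M = -23.58200.
η = (dQ/dM)·(M/Q) = -23.58200 × (117.8/772.8662) = -3.594.
η < 0 ⇒ inferior good.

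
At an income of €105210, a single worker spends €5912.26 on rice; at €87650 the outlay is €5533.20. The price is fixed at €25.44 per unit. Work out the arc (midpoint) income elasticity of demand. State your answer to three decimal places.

0.364

With a constant price, Q₁ = 5912.26/25.44 = 232.400 and Q₂ = 5533.20/25.44 = 217.500 (equivalently, work directly with expenditure since P cancels).
Midpoint %ΔQ = (5533.20 − 5912.26)/5722.73 = -0.06624; midpoint %ΔI = (87650 − 105210)/96430 = -0.18210.
η = -0.06624 / -0.18210 = 0.364.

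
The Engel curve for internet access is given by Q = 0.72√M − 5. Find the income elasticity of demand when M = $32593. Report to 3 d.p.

0.520

At M = 32593: Q = 124.985.
dQ/dM = 0.72/(2√M) = 0.00199407 at this income.
η = (dQ/dM)·(M/Q) = 0.00199407 × (32593/124.985) = 0.520.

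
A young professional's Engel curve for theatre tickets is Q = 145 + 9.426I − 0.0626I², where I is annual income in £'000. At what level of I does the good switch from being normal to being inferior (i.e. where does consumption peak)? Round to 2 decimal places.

75.29

dQ/dI = 9.426 − 0.1252I.
The good is inferior where dQ/dI < 0. Setting dQ/dI = 0 gives I = 9.426 / 0.1252 = 75.29.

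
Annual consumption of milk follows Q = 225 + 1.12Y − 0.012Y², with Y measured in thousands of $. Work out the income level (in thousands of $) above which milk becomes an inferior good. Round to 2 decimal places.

46.67

dQ/dY = 1.12 − 0.024Y.
The good is inferior where dQ/dY < 0. Setting dQ/dY = 0 gives Y = 1.12 / 0.024 = 46.67.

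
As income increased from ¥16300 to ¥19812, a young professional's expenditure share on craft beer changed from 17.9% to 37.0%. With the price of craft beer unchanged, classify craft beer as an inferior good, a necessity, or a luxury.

luxury

The budget share rises as income rises, so η > 1.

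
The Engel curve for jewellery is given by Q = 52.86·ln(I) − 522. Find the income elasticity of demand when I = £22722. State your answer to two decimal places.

At I = 22722: Q = 8.243.
dQ/dI = 52.86/I = 0.00232638 at this income.
η = (dQ/dI)·(I/Q) = 0.00232638 × (22722/8.243) = 6.41.

6.41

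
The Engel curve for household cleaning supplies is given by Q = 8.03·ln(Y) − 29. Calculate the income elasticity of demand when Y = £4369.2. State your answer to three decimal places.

At Y = 4369.2: Q = 38.310.
dQ/dY = 8.03/Y = 0.00183787 at this income.
η = (dQ/dY)·(Y/Q) = 0.00183787 × (4369.2/38.310) = 0.210.

0.210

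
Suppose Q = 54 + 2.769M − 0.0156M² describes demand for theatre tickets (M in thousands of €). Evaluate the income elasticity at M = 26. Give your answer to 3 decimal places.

At M = 26: Q = 115.4484.
dQ/dM = 2.769 − 0.0312M = 1.95780.
η = (dQ/dM)·(M/Q) = 1.95780 × (26/115.4484) = 0.441.

0.441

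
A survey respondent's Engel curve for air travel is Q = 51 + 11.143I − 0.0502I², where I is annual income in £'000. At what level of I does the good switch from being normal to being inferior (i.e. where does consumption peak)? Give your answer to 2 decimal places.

110.99

dQ/dI = 11.143 − 0.1004I.
The good is inferior where dQ/dI < 0. Setting dQ/dI = 0 gives I = 11.143 / 0.1004 = 110.99.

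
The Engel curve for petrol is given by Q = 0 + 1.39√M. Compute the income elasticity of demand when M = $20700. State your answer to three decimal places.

At M = 20700: Q = 199.986.
dQ/dM = 1.39/(2√M) = 0.00483058 at this income.
η = (dQ/dM)·(M/Q) = 0.00483058 × (20700/199.986) = 0.500.

0.500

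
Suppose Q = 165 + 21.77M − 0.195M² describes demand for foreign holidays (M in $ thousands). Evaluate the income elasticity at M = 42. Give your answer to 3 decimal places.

At M = 42: Q = 735.3600.
dQ/dM = 21.77 − 0.39M = 5.39000.
η = (dQ/dM)·(M/Q) = 5.39000 × (42/735.3600) = 0.308.

0.308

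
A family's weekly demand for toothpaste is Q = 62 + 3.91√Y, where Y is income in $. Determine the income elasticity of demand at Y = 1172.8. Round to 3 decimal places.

At Y = 1172.8: Q = 195.903.
dQ/dY = 3.91/(2√Y) = 0.0570867 at this income.
η = (dQ/dY)·(Y/Q) = 0.0570867 × (1172.8/195.903) = 0.342.

0.342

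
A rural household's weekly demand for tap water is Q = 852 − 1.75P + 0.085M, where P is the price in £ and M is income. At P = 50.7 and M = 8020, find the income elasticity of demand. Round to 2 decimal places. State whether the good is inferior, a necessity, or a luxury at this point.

At P = 50.7, M = 8020: Q = 1444.975.
Holding P constant, ∂Q/∂M = 0.085.
η_M = (∂Q/∂M)·(M/Q) = 0.085 × (8020/1444.975) = 0.47.
Since 0 < η < 1, this is a necessity.

0.47 (necessity)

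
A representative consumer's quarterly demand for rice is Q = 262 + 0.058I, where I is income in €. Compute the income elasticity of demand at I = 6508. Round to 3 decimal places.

At I = 6508: Q = 639.464.
dQ/dI = 0.058.
η = (dQ/dI)·(I/Q) = 0.058 × (6508/639.464) = 0.590.

0.590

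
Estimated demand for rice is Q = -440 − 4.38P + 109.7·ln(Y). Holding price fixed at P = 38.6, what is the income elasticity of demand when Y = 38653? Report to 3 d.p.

At P = 38.6, Y = 38653: Q = 549.625.
Holding P constant, ∂Q/∂Y = 109.7/Y = 0.00283807.
η_Y = (∂Q/∂Y)·(Y/Q) = 0.00283807 × (38653/549.625) = 0.200.

0.200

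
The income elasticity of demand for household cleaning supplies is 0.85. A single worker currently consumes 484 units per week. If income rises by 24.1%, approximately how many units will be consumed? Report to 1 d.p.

583.1

%ΔQ ≈ η × %ΔI = 0.85 × 24.1% = 20.485%.
New Q ≈ 484 × (1 + 0.20485) = 583.1.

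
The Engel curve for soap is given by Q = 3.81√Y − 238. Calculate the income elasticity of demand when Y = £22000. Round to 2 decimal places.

0.86

At Y = 22000: Q = 327.114.
dQ/dY = 3.81/(2√Y) = 0.0128435 at this income.
η = (dQ/dY)·(Y/Q) = 0.0128435 × (22000/327.114) = 0.86.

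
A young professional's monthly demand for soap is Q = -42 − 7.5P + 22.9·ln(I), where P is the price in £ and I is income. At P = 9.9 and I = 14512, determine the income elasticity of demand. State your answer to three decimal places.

0.222

At P = 9.9, I = 14512: Q = 103.195.
Holding P constant, ∂Q/∂I = 22.9/I = 0.001578.
η_I = (∂Q/∂I)·(I/Q) = 0.001578 × (14512/103.195) = 0.222.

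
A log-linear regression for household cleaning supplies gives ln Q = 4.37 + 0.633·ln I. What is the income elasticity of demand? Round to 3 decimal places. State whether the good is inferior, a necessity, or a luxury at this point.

In a log-linear demand, the coefficient on ln I is the income elasticity.
So η = 0.633.
0 < η < 1 ⇒ necessity.

0.633 (necessity)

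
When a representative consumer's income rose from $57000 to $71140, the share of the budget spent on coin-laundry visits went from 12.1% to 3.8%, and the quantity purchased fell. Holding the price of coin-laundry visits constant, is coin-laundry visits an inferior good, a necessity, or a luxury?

Quantity demanded falls as income rises, so η < 0.

inferior good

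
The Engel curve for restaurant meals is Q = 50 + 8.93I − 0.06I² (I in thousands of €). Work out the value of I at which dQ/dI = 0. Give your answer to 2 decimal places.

74.42

dQ/dI = 8.93 − 0.12I.
The good is inferior where dQ/dI < 0. Setting dQ/dI = 0 gives I = 8.93 / 0.12 = 74.42.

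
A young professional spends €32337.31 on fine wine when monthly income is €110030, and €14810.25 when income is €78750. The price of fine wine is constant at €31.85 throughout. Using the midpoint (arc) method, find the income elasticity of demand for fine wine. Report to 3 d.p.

With a constant price, Q₁ = 32337.31/31.85 = 1015.300 and Q₂ = 14810.25/31.85 = 465.000 (equivalently, work directly with expenditure since P cancels).
Midpoint %ΔQ = (14810.25 − 32337.31)/23573.78 = -0.74350; midpoint %ΔI = (78750 − 110030)/94390 = -0.33139.
η = -0.74350 / -0.33139 = 2.244.

2.244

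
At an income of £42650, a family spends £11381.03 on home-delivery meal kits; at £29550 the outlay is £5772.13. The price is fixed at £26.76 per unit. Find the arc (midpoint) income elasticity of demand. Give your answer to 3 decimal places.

1.802

With a constant price, Q₁ = 11381.03/26.76 = 425.300 and Q₂ = 5772.13/26.76 = 215.700 (equivalently, work directly with expenditure since P cancels).
Midpoint %ΔQ = (5772.13 − 11381.03)/8576.58 = -0.65398; midpoint %ΔI = (29550 − 42650)/36100 = -0.36288.
η = -0.65398 / -0.36288 = 1.802.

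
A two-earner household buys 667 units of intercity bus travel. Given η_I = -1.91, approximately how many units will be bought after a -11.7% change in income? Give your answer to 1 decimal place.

816.1

%ΔQ ≈ η × %ΔI = -1.91 × (-11.7%) = 22.347%.
New Q ≈ 667 × (1 + 0.22347) = 816.1.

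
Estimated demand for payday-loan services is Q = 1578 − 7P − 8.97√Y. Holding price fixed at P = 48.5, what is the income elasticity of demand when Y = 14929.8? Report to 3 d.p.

At P = 48.5, Y = 14929.8: Q = 142.478.
Holding P constant, ∂Q/∂Y = -8.97/(2√Y) = -0.0367059.
η_Y = (∂Q/∂Y)·(Y/Q) = -0.0367059 × (14929.8/142.478) = -3.846.

-3.846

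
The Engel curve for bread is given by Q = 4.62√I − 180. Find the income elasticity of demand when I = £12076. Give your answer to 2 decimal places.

At I = 12076: Q = 327.696.
dQ/dI = 4.62/(2√I) = 0.0210209 at this income.
η = (dQ/dI)·(I/Q) = 0.0210209 × (12076/327.696) = 0.77.

0.77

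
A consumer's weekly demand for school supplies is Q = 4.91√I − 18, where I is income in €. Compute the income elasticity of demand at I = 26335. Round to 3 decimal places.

At I = 26335: Q = 778.798.
dQ/dI = 4.91/(2√I) = 0.0151281 at this income.
η = (dQ/dI)·(I/Q) = 0.0151281 × (26335/778.798) = 0.512.

0.512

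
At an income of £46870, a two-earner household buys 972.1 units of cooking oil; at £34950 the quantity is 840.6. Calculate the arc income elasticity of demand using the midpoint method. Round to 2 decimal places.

0.50

ΔQ = 840.6 − 972.1 = -131.5; midpoint Q̄ = (972.1 + 840.6)/2 = 906.35.
ΔI = 34950 − 46870 = -11920; midpoint Ī = (46870 + 34950)/2 = 40910.
η = (ΔQ/Q̄) ÷ (ΔI/Ī) = (-131.5/906.35) ÷ (-11920/40910) = 0.50.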